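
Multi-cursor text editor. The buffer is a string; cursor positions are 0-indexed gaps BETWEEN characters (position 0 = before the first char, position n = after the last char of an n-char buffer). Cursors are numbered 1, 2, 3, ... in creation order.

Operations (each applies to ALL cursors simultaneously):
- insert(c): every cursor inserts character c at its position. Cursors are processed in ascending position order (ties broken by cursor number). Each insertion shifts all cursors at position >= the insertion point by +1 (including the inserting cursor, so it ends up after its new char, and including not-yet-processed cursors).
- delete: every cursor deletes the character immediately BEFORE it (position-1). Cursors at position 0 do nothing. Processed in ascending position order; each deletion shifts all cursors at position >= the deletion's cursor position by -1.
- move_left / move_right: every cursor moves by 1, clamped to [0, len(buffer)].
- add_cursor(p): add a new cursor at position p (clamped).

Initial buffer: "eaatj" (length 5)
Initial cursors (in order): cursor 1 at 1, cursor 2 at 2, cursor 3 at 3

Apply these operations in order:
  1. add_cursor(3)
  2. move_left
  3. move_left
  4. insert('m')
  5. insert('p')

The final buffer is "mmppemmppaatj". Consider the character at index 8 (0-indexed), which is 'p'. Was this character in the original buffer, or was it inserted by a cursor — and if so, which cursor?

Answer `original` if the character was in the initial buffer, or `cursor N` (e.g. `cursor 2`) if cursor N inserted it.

After op 1 (add_cursor(3)): buffer="eaatj" (len 5), cursors c1@1 c2@2 c3@3 c4@3, authorship .....
After op 2 (move_left): buffer="eaatj" (len 5), cursors c1@0 c2@1 c3@2 c4@2, authorship .....
After op 3 (move_left): buffer="eaatj" (len 5), cursors c1@0 c2@0 c3@1 c4@1, authorship .....
After op 4 (insert('m')): buffer="mmemmaatj" (len 9), cursors c1@2 c2@2 c3@5 c4@5, authorship 12.34....
After op 5 (insert('p')): buffer="mmppemmppaatj" (len 13), cursors c1@4 c2@4 c3@9 c4@9, authorship 1212.3434....
Authorship (.=original, N=cursor N): 1 2 1 2 . 3 4 3 4 . . . .
Index 8: author = 4

Answer: cursor 4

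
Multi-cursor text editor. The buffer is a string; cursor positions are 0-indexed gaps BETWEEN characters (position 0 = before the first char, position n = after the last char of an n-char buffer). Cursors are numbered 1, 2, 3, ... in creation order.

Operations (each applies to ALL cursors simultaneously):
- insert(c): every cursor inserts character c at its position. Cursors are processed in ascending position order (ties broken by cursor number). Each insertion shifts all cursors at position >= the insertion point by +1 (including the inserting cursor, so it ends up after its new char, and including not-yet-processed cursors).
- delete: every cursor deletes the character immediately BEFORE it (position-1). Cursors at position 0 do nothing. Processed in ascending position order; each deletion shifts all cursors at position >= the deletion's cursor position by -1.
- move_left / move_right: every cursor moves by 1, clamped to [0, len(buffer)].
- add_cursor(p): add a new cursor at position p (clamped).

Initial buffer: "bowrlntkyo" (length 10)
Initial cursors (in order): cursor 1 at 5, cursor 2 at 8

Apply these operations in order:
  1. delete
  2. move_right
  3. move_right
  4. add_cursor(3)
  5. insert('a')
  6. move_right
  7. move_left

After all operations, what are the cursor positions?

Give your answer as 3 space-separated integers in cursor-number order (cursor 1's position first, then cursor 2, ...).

Answer: 8 10 4

Derivation:
After op 1 (delete): buffer="bowrntyo" (len 8), cursors c1@4 c2@6, authorship ........
After op 2 (move_right): buffer="bowrntyo" (len 8), cursors c1@5 c2@7, authorship ........
After op 3 (move_right): buffer="bowrntyo" (len 8), cursors c1@6 c2@8, authorship ........
After op 4 (add_cursor(3)): buffer="bowrntyo" (len 8), cursors c3@3 c1@6 c2@8, authorship ........
After op 5 (insert('a')): buffer="bowarntayoa" (len 11), cursors c3@4 c1@8 c2@11, authorship ...3...1..2
After op 6 (move_right): buffer="bowarntayoa" (len 11), cursors c3@5 c1@9 c2@11, authorship ...3...1..2
After op 7 (move_left): buffer="bowarntayoa" (len 11), cursors c3@4 c1@8 c2@10, authorship ...3...1..2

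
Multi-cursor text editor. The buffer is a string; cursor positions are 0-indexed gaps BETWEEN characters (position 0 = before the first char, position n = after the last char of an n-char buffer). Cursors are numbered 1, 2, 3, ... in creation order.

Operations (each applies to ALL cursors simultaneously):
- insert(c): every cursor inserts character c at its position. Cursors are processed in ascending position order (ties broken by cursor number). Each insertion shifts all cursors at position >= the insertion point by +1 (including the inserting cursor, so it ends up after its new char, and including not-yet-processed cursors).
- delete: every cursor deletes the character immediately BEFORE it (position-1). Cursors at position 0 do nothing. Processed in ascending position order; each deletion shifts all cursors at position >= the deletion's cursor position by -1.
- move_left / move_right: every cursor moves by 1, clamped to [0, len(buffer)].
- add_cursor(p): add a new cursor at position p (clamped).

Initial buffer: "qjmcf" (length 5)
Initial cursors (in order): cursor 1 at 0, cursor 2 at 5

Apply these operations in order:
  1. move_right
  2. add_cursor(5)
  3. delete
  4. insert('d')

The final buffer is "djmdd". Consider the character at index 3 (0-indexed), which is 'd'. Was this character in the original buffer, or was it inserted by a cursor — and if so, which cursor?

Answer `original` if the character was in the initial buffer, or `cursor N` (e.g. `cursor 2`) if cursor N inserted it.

After op 1 (move_right): buffer="qjmcf" (len 5), cursors c1@1 c2@5, authorship .....
After op 2 (add_cursor(5)): buffer="qjmcf" (len 5), cursors c1@1 c2@5 c3@5, authorship .....
After op 3 (delete): buffer="jm" (len 2), cursors c1@0 c2@2 c3@2, authorship ..
After op 4 (insert('d')): buffer="djmdd" (len 5), cursors c1@1 c2@5 c3@5, authorship 1..23
Authorship (.=original, N=cursor N): 1 . . 2 3
Index 3: author = 2

Answer: cursor 2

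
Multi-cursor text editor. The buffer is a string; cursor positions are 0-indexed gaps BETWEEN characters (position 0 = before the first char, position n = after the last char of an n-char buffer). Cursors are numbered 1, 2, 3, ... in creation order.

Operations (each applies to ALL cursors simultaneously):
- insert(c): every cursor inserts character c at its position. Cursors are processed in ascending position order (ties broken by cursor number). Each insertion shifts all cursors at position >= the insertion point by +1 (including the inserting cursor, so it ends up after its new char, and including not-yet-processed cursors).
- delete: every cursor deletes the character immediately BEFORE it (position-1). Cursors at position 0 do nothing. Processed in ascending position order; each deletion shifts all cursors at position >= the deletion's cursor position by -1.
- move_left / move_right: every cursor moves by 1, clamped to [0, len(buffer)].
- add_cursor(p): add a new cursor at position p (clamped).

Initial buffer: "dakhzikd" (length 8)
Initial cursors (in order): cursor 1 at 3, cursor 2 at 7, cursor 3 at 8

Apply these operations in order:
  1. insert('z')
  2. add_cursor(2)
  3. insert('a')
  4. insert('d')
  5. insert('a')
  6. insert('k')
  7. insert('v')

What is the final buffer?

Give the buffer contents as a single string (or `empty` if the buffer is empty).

After op 1 (insert('z')): buffer="dakzhzikzdz" (len 11), cursors c1@4 c2@9 c3@11, authorship ...1....2.3
After op 2 (add_cursor(2)): buffer="dakzhzikzdz" (len 11), cursors c4@2 c1@4 c2@9 c3@11, authorship ...1....2.3
After op 3 (insert('a')): buffer="daakzahzikzadza" (len 15), cursors c4@3 c1@6 c2@12 c3@15, authorship ..4.11....22.33
After op 4 (insert('d')): buffer="daadkzadhzikzaddzad" (len 19), cursors c4@4 c1@8 c2@15 c3@19, authorship ..44.111....222.333
After op 5 (insert('a')): buffer="daadakzadahzikzadadzada" (len 23), cursors c4@5 c1@10 c2@18 c3@23, authorship ..444.1111....2222.3333
After op 6 (insert('k')): buffer="daadakkzadakhzikzadakdzadak" (len 27), cursors c4@6 c1@12 c2@21 c3@27, authorship ..4444.11111....22222.33333
After op 7 (insert('v')): buffer="daadakvkzadakvhzikzadakvdzadakv" (len 31), cursors c4@7 c1@14 c2@24 c3@31, authorship ..44444.111111....222222.333333

Answer: daadakvkzadakvhzikzadakvdzadakv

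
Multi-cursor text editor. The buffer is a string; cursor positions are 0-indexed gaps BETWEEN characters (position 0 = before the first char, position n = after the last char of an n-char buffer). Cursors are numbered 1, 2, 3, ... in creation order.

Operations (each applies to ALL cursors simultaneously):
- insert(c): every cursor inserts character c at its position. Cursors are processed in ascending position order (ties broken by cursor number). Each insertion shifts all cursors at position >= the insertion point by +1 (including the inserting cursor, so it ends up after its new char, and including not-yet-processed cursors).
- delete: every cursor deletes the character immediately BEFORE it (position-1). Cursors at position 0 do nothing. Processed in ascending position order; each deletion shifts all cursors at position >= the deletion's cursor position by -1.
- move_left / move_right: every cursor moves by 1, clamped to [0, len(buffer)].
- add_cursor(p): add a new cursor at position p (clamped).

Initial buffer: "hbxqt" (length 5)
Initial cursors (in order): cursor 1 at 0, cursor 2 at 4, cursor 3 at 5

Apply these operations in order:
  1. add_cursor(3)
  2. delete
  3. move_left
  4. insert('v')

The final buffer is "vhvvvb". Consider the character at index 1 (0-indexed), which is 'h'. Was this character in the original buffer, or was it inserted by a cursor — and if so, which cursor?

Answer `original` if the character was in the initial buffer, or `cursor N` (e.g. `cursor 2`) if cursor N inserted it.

After op 1 (add_cursor(3)): buffer="hbxqt" (len 5), cursors c1@0 c4@3 c2@4 c3@5, authorship .....
After op 2 (delete): buffer="hb" (len 2), cursors c1@0 c2@2 c3@2 c4@2, authorship ..
After op 3 (move_left): buffer="hb" (len 2), cursors c1@0 c2@1 c3@1 c4@1, authorship ..
After op 4 (insert('v')): buffer="vhvvvb" (len 6), cursors c1@1 c2@5 c3@5 c4@5, authorship 1.234.
Authorship (.=original, N=cursor N): 1 . 2 3 4 .
Index 1: author = original

Answer: original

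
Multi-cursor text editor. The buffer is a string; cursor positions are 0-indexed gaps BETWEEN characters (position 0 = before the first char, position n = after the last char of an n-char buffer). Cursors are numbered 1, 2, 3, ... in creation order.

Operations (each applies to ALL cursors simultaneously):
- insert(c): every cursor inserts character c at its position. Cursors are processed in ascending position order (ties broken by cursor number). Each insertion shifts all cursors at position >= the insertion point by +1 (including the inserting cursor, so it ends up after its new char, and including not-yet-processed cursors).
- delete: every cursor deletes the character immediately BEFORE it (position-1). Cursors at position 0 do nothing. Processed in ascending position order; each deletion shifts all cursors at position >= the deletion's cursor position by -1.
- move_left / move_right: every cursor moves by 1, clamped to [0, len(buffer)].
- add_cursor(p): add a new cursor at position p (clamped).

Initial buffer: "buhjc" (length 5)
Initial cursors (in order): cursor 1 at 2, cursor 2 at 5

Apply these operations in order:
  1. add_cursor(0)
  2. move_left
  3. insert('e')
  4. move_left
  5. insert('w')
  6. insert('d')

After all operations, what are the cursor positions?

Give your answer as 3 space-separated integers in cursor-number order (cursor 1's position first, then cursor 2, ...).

Answer: 6 12 2

Derivation:
After op 1 (add_cursor(0)): buffer="buhjc" (len 5), cursors c3@0 c1@2 c2@5, authorship .....
After op 2 (move_left): buffer="buhjc" (len 5), cursors c3@0 c1@1 c2@4, authorship .....
After op 3 (insert('e')): buffer="ebeuhjec" (len 8), cursors c3@1 c1@3 c2@7, authorship 3.1...2.
After op 4 (move_left): buffer="ebeuhjec" (len 8), cursors c3@0 c1@2 c2@6, authorship 3.1...2.
After op 5 (insert('w')): buffer="webweuhjwec" (len 11), cursors c3@1 c1@4 c2@9, authorship 33.11...22.
After op 6 (insert('d')): buffer="wdebwdeuhjwdec" (len 14), cursors c3@2 c1@6 c2@12, authorship 333.111...222.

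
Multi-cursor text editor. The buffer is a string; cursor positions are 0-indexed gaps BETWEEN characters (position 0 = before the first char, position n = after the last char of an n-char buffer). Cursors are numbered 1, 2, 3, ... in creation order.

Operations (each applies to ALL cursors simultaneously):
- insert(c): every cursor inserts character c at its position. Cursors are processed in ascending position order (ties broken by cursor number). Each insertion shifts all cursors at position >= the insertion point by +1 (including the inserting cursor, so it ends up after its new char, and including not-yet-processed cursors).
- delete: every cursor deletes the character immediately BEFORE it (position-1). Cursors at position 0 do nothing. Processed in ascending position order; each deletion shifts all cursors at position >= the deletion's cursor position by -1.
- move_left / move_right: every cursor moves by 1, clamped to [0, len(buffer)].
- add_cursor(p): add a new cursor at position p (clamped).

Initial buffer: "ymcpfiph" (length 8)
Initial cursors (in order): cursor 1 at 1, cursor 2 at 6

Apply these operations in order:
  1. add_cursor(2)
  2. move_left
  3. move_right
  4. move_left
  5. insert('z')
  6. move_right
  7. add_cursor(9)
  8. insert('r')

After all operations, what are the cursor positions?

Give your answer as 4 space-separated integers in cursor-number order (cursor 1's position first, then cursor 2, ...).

Answer: 3 13 6 13

Derivation:
After op 1 (add_cursor(2)): buffer="ymcpfiph" (len 8), cursors c1@1 c3@2 c2@6, authorship ........
After op 2 (move_left): buffer="ymcpfiph" (len 8), cursors c1@0 c3@1 c2@5, authorship ........
After op 3 (move_right): buffer="ymcpfiph" (len 8), cursors c1@1 c3@2 c2@6, authorship ........
After op 4 (move_left): buffer="ymcpfiph" (len 8), cursors c1@0 c3@1 c2@5, authorship ........
After op 5 (insert('z')): buffer="zyzmcpfziph" (len 11), cursors c1@1 c3@3 c2@8, authorship 1.3....2...
After op 6 (move_right): buffer="zyzmcpfziph" (len 11), cursors c1@2 c3@4 c2@9, authorship 1.3....2...
After op 7 (add_cursor(9)): buffer="zyzmcpfziph" (len 11), cursors c1@2 c3@4 c2@9 c4@9, authorship 1.3....2...
After op 8 (insert('r')): buffer="zyrzmrcpfzirrph" (len 15), cursors c1@3 c3@6 c2@13 c4@13, authorship 1.13.3...2.24..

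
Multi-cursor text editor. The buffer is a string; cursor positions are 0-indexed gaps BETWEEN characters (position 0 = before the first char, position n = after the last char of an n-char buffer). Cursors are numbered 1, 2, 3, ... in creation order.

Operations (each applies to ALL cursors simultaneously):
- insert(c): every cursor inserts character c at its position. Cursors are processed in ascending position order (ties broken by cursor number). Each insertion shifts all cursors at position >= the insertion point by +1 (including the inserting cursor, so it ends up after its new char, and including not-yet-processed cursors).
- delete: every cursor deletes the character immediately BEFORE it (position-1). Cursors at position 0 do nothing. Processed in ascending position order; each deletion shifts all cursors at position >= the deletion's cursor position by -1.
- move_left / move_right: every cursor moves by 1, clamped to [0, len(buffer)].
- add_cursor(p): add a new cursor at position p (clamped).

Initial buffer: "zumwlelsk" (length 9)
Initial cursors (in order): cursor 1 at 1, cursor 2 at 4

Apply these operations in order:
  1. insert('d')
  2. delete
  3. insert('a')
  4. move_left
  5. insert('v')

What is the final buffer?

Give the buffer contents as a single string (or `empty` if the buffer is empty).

After op 1 (insert('d')): buffer="zdumwdlelsk" (len 11), cursors c1@2 c2@6, authorship .1...2.....
After op 2 (delete): buffer="zumwlelsk" (len 9), cursors c1@1 c2@4, authorship .........
After op 3 (insert('a')): buffer="zaumwalelsk" (len 11), cursors c1@2 c2@6, authorship .1...2.....
After op 4 (move_left): buffer="zaumwalelsk" (len 11), cursors c1@1 c2@5, authorship .1...2.....
After op 5 (insert('v')): buffer="zvaumwvalelsk" (len 13), cursors c1@2 c2@7, authorship .11...22.....

Answer: zvaumwvalelsk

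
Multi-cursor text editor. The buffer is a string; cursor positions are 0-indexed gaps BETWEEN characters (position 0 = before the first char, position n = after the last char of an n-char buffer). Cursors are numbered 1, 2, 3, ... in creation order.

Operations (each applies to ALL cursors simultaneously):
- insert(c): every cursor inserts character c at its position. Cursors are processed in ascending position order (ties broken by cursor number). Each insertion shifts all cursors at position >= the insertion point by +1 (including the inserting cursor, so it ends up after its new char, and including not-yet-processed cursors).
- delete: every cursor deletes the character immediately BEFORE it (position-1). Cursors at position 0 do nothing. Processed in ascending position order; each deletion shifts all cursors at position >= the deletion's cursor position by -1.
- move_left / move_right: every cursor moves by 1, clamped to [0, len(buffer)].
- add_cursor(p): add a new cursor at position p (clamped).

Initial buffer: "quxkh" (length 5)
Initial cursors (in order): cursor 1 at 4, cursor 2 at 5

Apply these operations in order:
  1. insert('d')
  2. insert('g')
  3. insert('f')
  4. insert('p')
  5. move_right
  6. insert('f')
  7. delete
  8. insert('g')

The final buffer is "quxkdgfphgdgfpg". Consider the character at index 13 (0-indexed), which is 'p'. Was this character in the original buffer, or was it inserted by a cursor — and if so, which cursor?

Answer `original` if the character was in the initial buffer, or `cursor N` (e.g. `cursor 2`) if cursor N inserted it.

Answer: cursor 2

Derivation:
After op 1 (insert('d')): buffer="quxkdhd" (len 7), cursors c1@5 c2@7, authorship ....1.2
After op 2 (insert('g')): buffer="quxkdghdg" (len 9), cursors c1@6 c2@9, authorship ....11.22
After op 3 (insert('f')): buffer="quxkdgfhdgf" (len 11), cursors c1@7 c2@11, authorship ....111.222
After op 4 (insert('p')): buffer="quxkdgfphdgfp" (len 13), cursors c1@8 c2@13, authorship ....1111.2222
After op 5 (move_right): buffer="quxkdgfphdgfp" (len 13), cursors c1@9 c2@13, authorship ....1111.2222
After op 6 (insert('f')): buffer="quxkdgfphfdgfpf" (len 15), cursors c1@10 c2@15, authorship ....1111.122222
After op 7 (delete): buffer="quxkdgfphdgfp" (len 13), cursors c1@9 c2@13, authorship ....1111.2222
After op 8 (insert('g')): buffer="quxkdgfphgdgfpg" (len 15), cursors c1@10 c2@15, authorship ....1111.122222
Authorship (.=original, N=cursor N): . . . . 1 1 1 1 . 1 2 2 2 2 2
Index 13: author = 2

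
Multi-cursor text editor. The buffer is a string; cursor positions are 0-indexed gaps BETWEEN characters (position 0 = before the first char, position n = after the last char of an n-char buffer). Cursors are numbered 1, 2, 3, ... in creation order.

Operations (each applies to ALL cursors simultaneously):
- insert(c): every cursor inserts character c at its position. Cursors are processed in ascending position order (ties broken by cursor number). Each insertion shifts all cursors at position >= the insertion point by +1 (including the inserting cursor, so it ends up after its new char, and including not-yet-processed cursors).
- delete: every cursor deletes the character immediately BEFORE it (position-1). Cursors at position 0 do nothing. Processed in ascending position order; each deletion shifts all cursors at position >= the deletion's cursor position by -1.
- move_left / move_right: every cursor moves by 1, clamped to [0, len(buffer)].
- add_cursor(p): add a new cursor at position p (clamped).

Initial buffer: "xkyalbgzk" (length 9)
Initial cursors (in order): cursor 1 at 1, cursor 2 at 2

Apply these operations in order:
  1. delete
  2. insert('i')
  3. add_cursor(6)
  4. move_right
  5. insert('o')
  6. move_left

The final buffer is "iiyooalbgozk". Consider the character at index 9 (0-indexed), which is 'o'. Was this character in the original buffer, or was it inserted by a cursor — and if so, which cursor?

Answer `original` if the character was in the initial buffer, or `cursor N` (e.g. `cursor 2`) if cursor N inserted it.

After op 1 (delete): buffer="yalbgzk" (len 7), cursors c1@0 c2@0, authorship .......
After op 2 (insert('i')): buffer="iiyalbgzk" (len 9), cursors c1@2 c2@2, authorship 12.......
After op 3 (add_cursor(6)): buffer="iiyalbgzk" (len 9), cursors c1@2 c2@2 c3@6, authorship 12.......
After op 4 (move_right): buffer="iiyalbgzk" (len 9), cursors c1@3 c2@3 c3@7, authorship 12.......
After op 5 (insert('o')): buffer="iiyooalbgozk" (len 12), cursors c1@5 c2@5 c3@10, authorship 12.12....3..
After op 6 (move_left): buffer="iiyooalbgozk" (len 12), cursors c1@4 c2@4 c3@9, authorship 12.12....3..
Authorship (.=original, N=cursor N): 1 2 . 1 2 . . . . 3 . .
Index 9: author = 3

Answer: cursor 3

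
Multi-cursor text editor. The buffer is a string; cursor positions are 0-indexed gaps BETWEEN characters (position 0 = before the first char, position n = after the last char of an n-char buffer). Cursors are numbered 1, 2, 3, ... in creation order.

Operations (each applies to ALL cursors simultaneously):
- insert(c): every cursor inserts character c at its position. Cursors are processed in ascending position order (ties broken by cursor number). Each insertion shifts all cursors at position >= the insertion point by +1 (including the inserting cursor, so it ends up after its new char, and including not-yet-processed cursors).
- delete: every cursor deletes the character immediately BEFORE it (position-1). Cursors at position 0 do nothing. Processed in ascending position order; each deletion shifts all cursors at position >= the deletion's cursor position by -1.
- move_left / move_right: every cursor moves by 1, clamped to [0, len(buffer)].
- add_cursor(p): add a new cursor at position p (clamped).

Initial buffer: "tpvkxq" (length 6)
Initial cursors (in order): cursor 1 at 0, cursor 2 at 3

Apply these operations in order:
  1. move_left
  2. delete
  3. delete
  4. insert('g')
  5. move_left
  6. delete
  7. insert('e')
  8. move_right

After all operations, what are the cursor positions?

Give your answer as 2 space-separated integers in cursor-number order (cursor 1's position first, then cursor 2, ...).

Answer: 3 3

Derivation:
After op 1 (move_left): buffer="tpvkxq" (len 6), cursors c1@0 c2@2, authorship ......
After op 2 (delete): buffer="tvkxq" (len 5), cursors c1@0 c2@1, authorship .....
After op 3 (delete): buffer="vkxq" (len 4), cursors c1@0 c2@0, authorship ....
After op 4 (insert('g')): buffer="ggvkxq" (len 6), cursors c1@2 c2@2, authorship 12....
After op 5 (move_left): buffer="ggvkxq" (len 6), cursors c1@1 c2@1, authorship 12....
After op 6 (delete): buffer="gvkxq" (len 5), cursors c1@0 c2@0, authorship 2....
After op 7 (insert('e')): buffer="eegvkxq" (len 7), cursors c1@2 c2@2, authorship 122....
After op 8 (move_right): buffer="eegvkxq" (len 7), cursors c1@3 c2@3, authorship 122....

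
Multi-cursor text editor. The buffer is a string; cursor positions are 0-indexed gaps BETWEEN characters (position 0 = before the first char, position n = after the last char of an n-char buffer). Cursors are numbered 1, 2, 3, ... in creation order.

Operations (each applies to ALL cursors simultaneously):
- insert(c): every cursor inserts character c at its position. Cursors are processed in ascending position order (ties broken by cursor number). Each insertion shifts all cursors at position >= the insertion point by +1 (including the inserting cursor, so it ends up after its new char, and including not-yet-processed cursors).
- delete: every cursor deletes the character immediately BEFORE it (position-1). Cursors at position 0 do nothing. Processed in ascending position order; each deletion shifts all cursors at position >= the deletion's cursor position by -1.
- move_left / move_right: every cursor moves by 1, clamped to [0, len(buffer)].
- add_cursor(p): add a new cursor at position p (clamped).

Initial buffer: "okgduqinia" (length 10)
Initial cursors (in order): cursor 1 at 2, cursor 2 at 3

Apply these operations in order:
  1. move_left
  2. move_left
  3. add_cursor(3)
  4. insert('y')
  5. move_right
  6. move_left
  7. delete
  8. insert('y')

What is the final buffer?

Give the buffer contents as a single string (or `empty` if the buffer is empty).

Answer: yoykgyduqinia

Derivation:
After op 1 (move_left): buffer="okgduqinia" (len 10), cursors c1@1 c2@2, authorship ..........
After op 2 (move_left): buffer="okgduqinia" (len 10), cursors c1@0 c2@1, authorship ..........
After op 3 (add_cursor(3)): buffer="okgduqinia" (len 10), cursors c1@0 c2@1 c3@3, authorship ..........
After op 4 (insert('y')): buffer="yoykgyduqinia" (len 13), cursors c1@1 c2@3 c3@6, authorship 1.2..3.......
After op 5 (move_right): buffer="yoykgyduqinia" (len 13), cursors c1@2 c2@4 c3@7, authorship 1.2..3.......
After op 6 (move_left): buffer="yoykgyduqinia" (len 13), cursors c1@1 c2@3 c3@6, authorship 1.2..3.......
After op 7 (delete): buffer="okgduqinia" (len 10), cursors c1@0 c2@1 c3@3, authorship ..........
After op 8 (insert('y')): buffer="yoykgyduqinia" (len 13), cursors c1@1 c2@3 c3@6, authorship 1.2..3.......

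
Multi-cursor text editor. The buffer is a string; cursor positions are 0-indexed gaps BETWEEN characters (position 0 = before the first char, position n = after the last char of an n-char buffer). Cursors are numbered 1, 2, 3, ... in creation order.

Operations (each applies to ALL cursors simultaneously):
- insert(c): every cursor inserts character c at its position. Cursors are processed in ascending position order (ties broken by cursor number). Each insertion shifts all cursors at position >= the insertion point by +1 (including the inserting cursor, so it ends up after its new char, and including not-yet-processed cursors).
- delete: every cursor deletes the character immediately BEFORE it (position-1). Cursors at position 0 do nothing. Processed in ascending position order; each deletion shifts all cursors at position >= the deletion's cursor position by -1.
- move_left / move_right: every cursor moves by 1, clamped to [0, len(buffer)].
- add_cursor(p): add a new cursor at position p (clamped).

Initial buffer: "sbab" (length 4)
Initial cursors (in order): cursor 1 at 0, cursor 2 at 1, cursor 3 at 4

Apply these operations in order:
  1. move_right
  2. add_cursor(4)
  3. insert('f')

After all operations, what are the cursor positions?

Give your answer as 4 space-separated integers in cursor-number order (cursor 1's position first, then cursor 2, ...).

Answer: 2 4 8 8

Derivation:
After op 1 (move_right): buffer="sbab" (len 4), cursors c1@1 c2@2 c3@4, authorship ....
After op 2 (add_cursor(4)): buffer="sbab" (len 4), cursors c1@1 c2@2 c3@4 c4@4, authorship ....
After op 3 (insert('f')): buffer="sfbfabff" (len 8), cursors c1@2 c2@4 c3@8 c4@8, authorship .1.2..34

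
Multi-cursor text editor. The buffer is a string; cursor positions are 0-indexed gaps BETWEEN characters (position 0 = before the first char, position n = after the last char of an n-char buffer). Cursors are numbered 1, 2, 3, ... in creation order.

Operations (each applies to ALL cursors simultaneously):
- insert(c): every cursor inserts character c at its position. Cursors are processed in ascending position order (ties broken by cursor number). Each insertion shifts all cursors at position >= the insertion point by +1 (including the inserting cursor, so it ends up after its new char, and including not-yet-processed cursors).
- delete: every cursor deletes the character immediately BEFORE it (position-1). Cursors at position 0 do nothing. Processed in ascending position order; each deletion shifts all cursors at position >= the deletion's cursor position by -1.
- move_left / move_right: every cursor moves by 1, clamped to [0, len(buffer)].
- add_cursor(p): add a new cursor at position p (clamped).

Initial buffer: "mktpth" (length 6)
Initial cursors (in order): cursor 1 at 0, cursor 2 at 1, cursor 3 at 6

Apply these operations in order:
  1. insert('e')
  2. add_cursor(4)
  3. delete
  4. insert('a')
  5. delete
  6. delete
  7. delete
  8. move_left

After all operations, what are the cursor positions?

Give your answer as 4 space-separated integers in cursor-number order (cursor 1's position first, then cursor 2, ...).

Answer: 0 0 1 0

Derivation:
After op 1 (insert('e')): buffer="emektpthe" (len 9), cursors c1@1 c2@3 c3@9, authorship 1.2.....3
After op 2 (add_cursor(4)): buffer="emektpthe" (len 9), cursors c1@1 c2@3 c4@4 c3@9, authorship 1.2.....3
After op 3 (delete): buffer="mtpth" (len 5), cursors c1@0 c2@1 c4@1 c3@5, authorship .....
After op 4 (insert('a')): buffer="amaatptha" (len 9), cursors c1@1 c2@4 c4@4 c3@9, authorship 1.24....3
After op 5 (delete): buffer="mtpth" (len 5), cursors c1@0 c2@1 c4@1 c3@5, authorship .....
After op 6 (delete): buffer="tpt" (len 3), cursors c1@0 c2@0 c4@0 c3@3, authorship ...
After op 7 (delete): buffer="tp" (len 2), cursors c1@0 c2@0 c4@0 c3@2, authorship ..
After op 8 (move_left): buffer="tp" (len 2), cursors c1@0 c2@0 c4@0 c3@1, authorship ..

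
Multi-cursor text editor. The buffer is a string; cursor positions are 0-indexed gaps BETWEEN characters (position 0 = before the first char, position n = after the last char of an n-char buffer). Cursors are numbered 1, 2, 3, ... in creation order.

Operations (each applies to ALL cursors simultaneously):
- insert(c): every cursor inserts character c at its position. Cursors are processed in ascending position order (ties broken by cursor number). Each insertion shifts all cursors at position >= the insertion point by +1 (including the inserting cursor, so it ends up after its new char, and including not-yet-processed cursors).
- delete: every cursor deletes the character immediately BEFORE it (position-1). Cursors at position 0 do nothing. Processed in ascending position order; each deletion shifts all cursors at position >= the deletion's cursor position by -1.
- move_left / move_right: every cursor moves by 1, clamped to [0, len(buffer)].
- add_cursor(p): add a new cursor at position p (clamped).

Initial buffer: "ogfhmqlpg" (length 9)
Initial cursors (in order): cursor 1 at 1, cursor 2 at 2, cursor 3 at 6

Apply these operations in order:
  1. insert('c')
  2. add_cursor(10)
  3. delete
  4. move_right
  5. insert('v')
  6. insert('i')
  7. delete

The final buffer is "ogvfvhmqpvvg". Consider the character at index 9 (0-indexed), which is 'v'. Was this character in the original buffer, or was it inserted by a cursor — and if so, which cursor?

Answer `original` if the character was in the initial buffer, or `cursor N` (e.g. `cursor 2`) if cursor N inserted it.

After op 1 (insert('c')): buffer="ocgcfhmqclpg" (len 12), cursors c1@2 c2@4 c3@9, authorship .1.2....3...
After op 2 (add_cursor(10)): buffer="ocgcfhmqclpg" (len 12), cursors c1@2 c2@4 c3@9 c4@10, authorship .1.2....3...
After op 3 (delete): buffer="ogfhmqpg" (len 8), cursors c1@1 c2@2 c3@6 c4@6, authorship ........
After op 4 (move_right): buffer="ogfhmqpg" (len 8), cursors c1@2 c2@3 c3@7 c4@7, authorship ........
After op 5 (insert('v')): buffer="ogvfvhmqpvvg" (len 12), cursors c1@3 c2@5 c3@11 c4@11, authorship ..1.2....34.
After op 6 (insert('i')): buffer="ogvifvihmqpvviig" (len 16), cursors c1@4 c2@7 c3@15 c4@15, authorship ..11.22....3434.
After op 7 (delete): buffer="ogvfvhmqpvvg" (len 12), cursors c1@3 c2@5 c3@11 c4@11, authorship ..1.2....34.
Authorship (.=original, N=cursor N): . . 1 . 2 . . . . 3 4 .
Index 9: author = 3

Answer: cursor 3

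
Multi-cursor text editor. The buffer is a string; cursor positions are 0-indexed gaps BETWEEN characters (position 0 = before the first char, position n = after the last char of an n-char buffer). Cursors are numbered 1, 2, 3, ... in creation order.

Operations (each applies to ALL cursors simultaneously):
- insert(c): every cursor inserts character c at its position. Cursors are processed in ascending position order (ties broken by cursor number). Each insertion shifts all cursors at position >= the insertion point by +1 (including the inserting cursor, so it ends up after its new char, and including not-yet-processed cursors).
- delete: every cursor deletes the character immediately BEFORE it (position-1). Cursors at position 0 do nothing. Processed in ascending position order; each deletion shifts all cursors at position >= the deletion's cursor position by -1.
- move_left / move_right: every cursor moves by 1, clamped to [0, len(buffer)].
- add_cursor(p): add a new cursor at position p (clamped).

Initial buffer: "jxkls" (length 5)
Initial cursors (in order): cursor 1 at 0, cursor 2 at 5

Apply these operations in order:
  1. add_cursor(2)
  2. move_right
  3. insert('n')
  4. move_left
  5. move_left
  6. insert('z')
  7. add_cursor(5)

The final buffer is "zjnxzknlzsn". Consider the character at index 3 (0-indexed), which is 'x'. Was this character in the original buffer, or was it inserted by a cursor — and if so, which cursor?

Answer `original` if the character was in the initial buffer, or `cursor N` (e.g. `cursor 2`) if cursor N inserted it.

Answer: original

Derivation:
After op 1 (add_cursor(2)): buffer="jxkls" (len 5), cursors c1@0 c3@2 c2@5, authorship .....
After op 2 (move_right): buffer="jxkls" (len 5), cursors c1@1 c3@3 c2@5, authorship .....
After op 3 (insert('n')): buffer="jnxknlsn" (len 8), cursors c1@2 c3@5 c2@8, authorship .1..3..2
After op 4 (move_left): buffer="jnxknlsn" (len 8), cursors c1@1 c3@4 c2@7, authorship .1..3..2
After op 5 (move_left): buffer="jnxknlsn" (len 8), cursors c1@0 c3@3 c2@6, authorship .1..3..2
After op 6 (insert('z')): buffer="zjnxzknlzsn" (len 11), cursors c1@1 c3@5 c2@9, authorship 1.1.3.3.2.2
After op 7 (add_cursor(5)): buffer="zjnxzknlzsn" (len 11), cursors c1@1 c3@5 c4@5 c2@9, authorship 1.1.3.3.2.2
Authorship (.=original, N=cursor N): 1 . 1 . 3 . 3 . 2 . 2
Index 3: author = original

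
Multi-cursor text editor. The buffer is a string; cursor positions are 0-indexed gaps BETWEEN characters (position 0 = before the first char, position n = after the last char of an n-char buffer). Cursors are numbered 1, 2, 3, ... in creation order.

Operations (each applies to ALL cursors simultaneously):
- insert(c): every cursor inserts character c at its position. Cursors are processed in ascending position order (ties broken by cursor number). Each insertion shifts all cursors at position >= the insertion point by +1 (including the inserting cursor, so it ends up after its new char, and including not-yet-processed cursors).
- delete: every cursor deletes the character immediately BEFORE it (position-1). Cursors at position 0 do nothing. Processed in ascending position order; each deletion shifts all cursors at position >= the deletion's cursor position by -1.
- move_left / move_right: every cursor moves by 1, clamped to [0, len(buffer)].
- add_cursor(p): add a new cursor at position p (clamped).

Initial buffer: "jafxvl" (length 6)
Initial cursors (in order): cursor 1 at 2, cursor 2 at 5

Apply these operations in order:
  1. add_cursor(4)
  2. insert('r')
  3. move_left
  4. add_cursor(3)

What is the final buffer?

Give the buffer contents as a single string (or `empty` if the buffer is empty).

Answer: jarfxrvrl

Derivation:
After op 1 (add_cursor(4)): buffer="jafxvl" (len 6), cursors c1@2 c3@4 c2@5, authorship ......
After op 2 (insert('r')): buffer="jarfxrvrl" (len 9), cursors c1@3 c3@6 c2@8, authorship ..1..3.2.
After op 3 (move_left): buffer="jarfxrvrl" (len 9), cursors c1@2 c3@5 c2@7, authorship ..1..3.2.
After op 4 (add_cursor(3)): buffer="jarfxrvrl" (len 9), cursors c1@2 c4@3 c3@5 c2@7, authorship ..1..3.2.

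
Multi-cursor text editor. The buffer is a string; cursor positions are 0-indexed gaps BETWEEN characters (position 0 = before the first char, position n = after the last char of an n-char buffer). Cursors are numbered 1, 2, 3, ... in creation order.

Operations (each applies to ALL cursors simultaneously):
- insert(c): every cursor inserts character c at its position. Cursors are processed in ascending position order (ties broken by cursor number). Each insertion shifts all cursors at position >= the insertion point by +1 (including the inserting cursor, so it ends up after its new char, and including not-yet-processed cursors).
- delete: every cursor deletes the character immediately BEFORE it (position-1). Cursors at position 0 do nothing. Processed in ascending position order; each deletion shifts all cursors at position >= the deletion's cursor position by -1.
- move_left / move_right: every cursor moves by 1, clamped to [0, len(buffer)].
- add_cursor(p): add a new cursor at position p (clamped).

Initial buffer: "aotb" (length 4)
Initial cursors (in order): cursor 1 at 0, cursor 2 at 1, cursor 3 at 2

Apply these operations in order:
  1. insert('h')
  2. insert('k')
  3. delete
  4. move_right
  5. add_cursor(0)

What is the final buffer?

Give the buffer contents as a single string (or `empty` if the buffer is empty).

Answer: hahohtb

Derivation:
After op 1 (insert('h')): buffer="hahohtb" (len 7), cursors c1@1 c2@3 c3@5, authorship 1.2.3..
After op 2 (insert('k')): buffer="hkahkohktb" (len 10), cursors c1@2 c2@5 c3@8, authorship 11.22.33..
After op 3 (delete): buffer="hahohtb" (len 7), cursors c1@1 c2@3 c3@5, authorship 1.2.3..
After op 4 (move_right): buffer="hahohtb" (len 7), cursors c1@2 c2@4 c3@6, authorship 1.2.3..
After op 5 (add_cursor(0)): buffer="hahohtb" (len 7), cursors c4@0 c1@2 c2@4 c3@6, authorship 1.2.3..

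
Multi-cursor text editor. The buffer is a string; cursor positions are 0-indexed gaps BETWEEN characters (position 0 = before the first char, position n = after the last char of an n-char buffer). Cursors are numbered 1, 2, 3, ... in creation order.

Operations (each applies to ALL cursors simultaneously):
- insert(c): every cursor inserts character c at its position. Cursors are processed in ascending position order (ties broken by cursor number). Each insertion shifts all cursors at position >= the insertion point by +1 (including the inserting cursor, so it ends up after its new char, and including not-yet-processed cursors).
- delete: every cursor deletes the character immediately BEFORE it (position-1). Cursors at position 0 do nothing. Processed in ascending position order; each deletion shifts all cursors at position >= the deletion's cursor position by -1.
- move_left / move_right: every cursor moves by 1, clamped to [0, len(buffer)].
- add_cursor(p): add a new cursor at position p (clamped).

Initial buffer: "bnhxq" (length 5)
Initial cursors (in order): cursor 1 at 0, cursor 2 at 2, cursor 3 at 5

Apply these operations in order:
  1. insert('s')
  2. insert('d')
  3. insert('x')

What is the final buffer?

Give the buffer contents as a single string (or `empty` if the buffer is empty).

After op 1 (insert('s')): buffer="sbnshxqs" (len 8), cursors c1@1 c2@4 c3@8, authorship 1..2...3
After op 2 (insert('d')): buffer="sdbnsdhxqsd" (len 11), cursors c1@2 c2@6 c3@11, authorship 11..22...33
After op 3 (insert('x')): buffer="sdxbnsdxhxqsdx" (len 14), cursors c1@3 c2@8 c3@14, authorship 111..222...333

Answer: sdxbnsdxhxqsdx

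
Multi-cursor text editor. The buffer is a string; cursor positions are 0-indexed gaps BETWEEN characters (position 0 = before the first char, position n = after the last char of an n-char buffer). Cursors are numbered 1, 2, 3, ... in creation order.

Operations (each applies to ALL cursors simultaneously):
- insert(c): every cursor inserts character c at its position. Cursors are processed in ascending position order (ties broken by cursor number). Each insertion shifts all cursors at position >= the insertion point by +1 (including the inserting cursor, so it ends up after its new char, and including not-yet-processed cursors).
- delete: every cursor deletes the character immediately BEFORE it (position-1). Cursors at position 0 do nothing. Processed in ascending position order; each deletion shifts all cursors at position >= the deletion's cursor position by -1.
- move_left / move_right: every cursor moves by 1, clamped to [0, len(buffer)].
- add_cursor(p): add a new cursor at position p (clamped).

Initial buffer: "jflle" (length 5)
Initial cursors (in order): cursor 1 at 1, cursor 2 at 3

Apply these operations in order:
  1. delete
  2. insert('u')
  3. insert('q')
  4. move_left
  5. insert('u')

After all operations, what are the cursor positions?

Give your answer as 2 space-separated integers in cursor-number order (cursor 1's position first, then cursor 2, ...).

After op 1 (delete): buffer="fle" (len 3), cursors c1@0 c2@1, authorship ...
After op 2 (insert('u')): buffer="ufule" (len 5), cursors c1@1 c2@3, authorship 1.2..
After op 3 (insert('q')): buffer="uqfuqle" (len 7), cursors c1@2 c2@5, authorship 11.22..
After op 4 (move_left): buffer="uqfuqle" (len 7), cursors c1@1 c2@4, authorship 11.22..
After op 5 (insert('u')): buffer="uuqfuuqle" (len 9), cursors c1@2 c2@6, authorship 111.222..

Answer: 2 6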